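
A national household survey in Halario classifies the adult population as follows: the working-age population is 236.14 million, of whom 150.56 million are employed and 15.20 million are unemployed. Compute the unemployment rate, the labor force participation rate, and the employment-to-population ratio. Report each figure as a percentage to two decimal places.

Labor force = employed + unemployed = 150.56 + 15.20 = 165.76 million.
Unemployment rate = 15.20 / 165.76 = 9.17%.
Labor force participation rate = 165.76 / 236.14 = 70.20%.
Employment-population ratio = 150.56 / 236.14 = 63.76%.

Unemployment rate ≈ 9.17%; labor force participation rate ≈ 70.20%; employment-population ratio ≈ 63.76%.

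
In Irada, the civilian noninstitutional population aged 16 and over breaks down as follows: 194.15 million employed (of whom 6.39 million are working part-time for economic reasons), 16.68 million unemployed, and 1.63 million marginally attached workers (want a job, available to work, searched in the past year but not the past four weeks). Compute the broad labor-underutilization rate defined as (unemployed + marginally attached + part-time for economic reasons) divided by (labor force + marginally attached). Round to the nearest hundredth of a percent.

Labor force = 194.15 + 16.68 = 210.83 million.
Numerator = 16.68 + 1.63 + 6.39 = 24.70 million.
Denominator = 210.83 + 1.63 = 212.46 million.
Broad rate = 24.70 / 212.46 = 11.63%.

Broad underutilization rate ≈ 11.63%.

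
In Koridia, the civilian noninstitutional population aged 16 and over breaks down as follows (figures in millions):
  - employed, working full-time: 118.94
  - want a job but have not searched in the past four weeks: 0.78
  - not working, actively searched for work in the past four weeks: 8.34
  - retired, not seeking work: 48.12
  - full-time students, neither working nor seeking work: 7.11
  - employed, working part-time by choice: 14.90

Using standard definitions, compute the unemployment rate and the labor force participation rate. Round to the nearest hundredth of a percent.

Unemployment rate ≈ 5.87%; labor force participation rate ≈ 71.74%.

Employed = 118.94 + 14.90 = 133.84 million.
Unemployed = 8.34 million.
Labor force = 133.84 + 8.34 = 142.18 million.
Not in labor force = 0.78 + 48.12 + 7.11 = 56.01 million (those not working and not actively searching are outside the labor force — including those who want a job but have given up searching).
Civilian working-age population = 142.18 + 56.01 = 198.19 million.
Unemployment rate = 8.34 / 142.18 = 5.87%.
Labor force participation rate = 142.18 / 198.19 = 71.74%.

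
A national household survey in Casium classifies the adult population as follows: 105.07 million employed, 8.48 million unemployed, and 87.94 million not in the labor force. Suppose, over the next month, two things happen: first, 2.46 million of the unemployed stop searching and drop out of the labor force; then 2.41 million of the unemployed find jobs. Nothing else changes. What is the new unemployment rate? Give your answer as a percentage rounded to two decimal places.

Initially, labor force = 105.07 + 8.48 = 113.55 million, so u = 8.48/113.55 = 7.47%.
After the first change, unemployed and labor force both fall by 2.46 → E = 105.07, U = 6.02, labor force = 111.09 million.
After the second change, unemployed falls and employed rises by 2.41; labor force unchanged → E = 107.48, U = 3.61, labor force = 111.09 million.
New unemployment rate = 3.61 / 111.09 = 3.25%.

New unemployment rate ≈ 3.25%.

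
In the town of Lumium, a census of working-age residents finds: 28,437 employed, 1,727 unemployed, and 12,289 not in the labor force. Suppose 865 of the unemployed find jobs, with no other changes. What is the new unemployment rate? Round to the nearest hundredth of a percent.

New unemployment rate ≈ 2.86%.

Initially, labor force = 28,437 + 1,727 = 30,164, so u = 1,727/30,164 = 5.73%.
After the change, unemployed falls and employed rises by 865; labor force unchanged → E = 29,302, U = 862, labor force = 30,164.
New unemployment rate = 862 / 30,164 = 2.86%.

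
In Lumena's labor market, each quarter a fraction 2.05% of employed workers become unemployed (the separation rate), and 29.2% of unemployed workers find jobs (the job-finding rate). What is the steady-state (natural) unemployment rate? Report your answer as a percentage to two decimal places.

At steady state the flows balance: s·E = f·U, so U/(E+U) = s/(s+f).
u* = 2.05 / (2.05 + 29.2) = 2.05 / 31.25 = 6.56%.

Steady-state unemployment rate ≈ 6.56%.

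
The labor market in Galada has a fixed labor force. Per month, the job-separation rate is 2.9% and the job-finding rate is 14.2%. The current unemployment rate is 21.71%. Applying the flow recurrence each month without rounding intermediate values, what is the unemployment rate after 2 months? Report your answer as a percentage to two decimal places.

With a fixed labor force, u_{t+1} = u_t + s·(1−u_t) − f·u_t = u_t·(1−s−f) + s.
Here 1−s−f = 0.829 and s = 0.029.
u_1 = 0.217100 × 0.829 + 0.029 = 0.208976.
u_2 = 0.208976 × 0.829 + 0.029 = 0.202241.

Unemployment rate after two months ≈ 20.22%.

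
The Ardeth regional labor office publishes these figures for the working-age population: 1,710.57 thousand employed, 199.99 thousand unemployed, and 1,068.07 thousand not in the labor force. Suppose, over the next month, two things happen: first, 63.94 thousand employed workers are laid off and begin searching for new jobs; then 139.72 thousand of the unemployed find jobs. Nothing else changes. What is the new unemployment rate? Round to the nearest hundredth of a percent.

Initially, labor force = 1,710.57 + 199.99 = 1,910.56 thousand, so u = 199.99/1,910.56 = 10.47%.
After the first change, employed falls and unemployed rises by 63.94; labor force unchanged → E = 1,646.63, U = 263.93, labor force = 1,910.56 thousand.
After the second change, unemployed falls and employed rises by 139.72; labor force unchanged → E = 1,786.35, U = 124.21, labor force = 1,910.56 thousand.
New unemployment rate = 124.21 / 1,910.56 = 6.50%.

New unemployment rate ≈ 6.50%.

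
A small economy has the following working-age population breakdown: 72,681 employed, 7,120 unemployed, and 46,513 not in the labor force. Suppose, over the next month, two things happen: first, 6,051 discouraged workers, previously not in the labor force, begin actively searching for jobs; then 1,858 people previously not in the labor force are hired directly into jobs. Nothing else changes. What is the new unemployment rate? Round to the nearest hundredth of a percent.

Initially, labor force = 72,681 + 7,120 = 79,801, so u = 7,120/79,801 = 8.92%.
After the first change, unemployed and labor force both rise by 6,051 → E = 72,681, U = 13,171, labor force = 85,852.
After the second change, employed and labor force both rise by 1,858; unemployed unchanged → E = 74,539, U = 13,171, labor force = 87,710.
New unemployment rate = 13,171 / 87,710 = 15.02%.

New unemployment rate ≈ 15.02%.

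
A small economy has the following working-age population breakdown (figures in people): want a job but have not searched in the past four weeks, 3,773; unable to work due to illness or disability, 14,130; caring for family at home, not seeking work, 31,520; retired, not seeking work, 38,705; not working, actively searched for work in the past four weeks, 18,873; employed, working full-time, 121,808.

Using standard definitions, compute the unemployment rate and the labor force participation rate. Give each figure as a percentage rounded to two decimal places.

Unemployment rate ≈ 13.42%; labor force participation rate ≈ 61.48%.

Employed = 121,808.
Unemployed = 18,873.
Labor force = 121,808 + 18,873 = 140,681.
Not in labor force = 3,773 + 14,130 + 31,520 + 38,705 = 88,128 (those not working and not actively searching are outside the labor force — including those who want a job but have given up searching).
Civilian working-age population = 140,681 + 88,128 = 228,809.
Unemployment rate = 18,873 / 140,681 = 13.42%.
Labor force participation rate = 140,681 / 228,809 = 61.48%.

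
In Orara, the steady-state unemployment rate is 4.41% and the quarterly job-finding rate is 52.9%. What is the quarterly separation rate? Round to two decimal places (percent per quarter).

Separation rate ≈ 2.44% per quarter.

From u* = s/(s+f): s = u·f/(1−u).
s = 0.0441 × 52.9 / (1 − 0.0441) = 2.3329 / 0.9559 ≈ 2.44% per quarter.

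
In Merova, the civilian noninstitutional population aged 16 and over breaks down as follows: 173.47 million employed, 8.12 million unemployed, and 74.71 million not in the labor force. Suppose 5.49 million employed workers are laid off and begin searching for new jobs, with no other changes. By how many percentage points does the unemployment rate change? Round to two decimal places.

Initially, labor force = 173.47 + 8.12 = 181.59 million, so u = 8.12/181.59 = 4.47%.
After the change, employed falls and unemployed rises by 5.49; labor force unchanged → E = 167.98, U = 13.61, labor force = 181.59 million.
New unemployment rate = 13.61 / 181.59 = 7.49%.
Change = 7.49% − 4.47% = +3.02 percentage points.

The unemployment rate changes by +3.02 percentage points.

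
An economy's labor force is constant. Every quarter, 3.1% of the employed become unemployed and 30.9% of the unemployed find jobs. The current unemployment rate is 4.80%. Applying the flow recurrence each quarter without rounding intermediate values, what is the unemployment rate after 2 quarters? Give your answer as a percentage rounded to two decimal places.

With a fixed labor force, u_{t+1} = u_t + s·(1−u_t) − f·u_t = u_t·(1−s−f) + s.
Here 1−s−f = 0.660 and s = 0.031.
u_1 = 0.048000 × 0.660 + 0.031 = 0.062680.
u_2 = 0.062680 × 0.660 + 0.031 = 0.072369.

Unemployment rate after two quarters ≈ 7.24%.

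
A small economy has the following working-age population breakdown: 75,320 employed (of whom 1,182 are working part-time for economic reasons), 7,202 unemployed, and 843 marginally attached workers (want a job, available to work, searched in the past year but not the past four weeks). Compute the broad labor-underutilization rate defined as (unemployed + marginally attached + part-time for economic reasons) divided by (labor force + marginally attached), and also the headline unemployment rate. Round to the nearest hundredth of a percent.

Labor force = 75,320 + 7,202 = 82,522.
Numerator = 7,202 + 843 + 1,182 = 9,227.
Denominator = 82,522 + 843 = 83,365.
Broad rate = 9,227 / 83,365 = 11.07%.
Headline unemployment rate = 7,202 / 82,522 = 8.73%.

Broad underutilization rate ≈ 11.07%; headline unemployment rate ≈ 8.73%.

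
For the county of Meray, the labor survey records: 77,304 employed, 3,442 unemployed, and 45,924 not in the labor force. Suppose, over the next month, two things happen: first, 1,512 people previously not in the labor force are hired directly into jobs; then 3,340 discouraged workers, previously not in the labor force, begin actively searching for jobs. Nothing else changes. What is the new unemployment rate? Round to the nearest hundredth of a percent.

New unemployment rate ≈ 7.92%.

Initially, labor force = 77,304 + 3,442 = 80,746, so u = 3,442/80,746 = 4.26%.
After the first change, employed and labor force both rise by 1,512; unemployed unchanged → E = 78,816, U = 3,442, labor force = 82,258.
After the second change, unemployed and labor force both rise by 3,340 → E = 78,816, U = 6,782, labor force = 85,598.
New unemployment rate = 6,782 / 85,598 = 7.92%.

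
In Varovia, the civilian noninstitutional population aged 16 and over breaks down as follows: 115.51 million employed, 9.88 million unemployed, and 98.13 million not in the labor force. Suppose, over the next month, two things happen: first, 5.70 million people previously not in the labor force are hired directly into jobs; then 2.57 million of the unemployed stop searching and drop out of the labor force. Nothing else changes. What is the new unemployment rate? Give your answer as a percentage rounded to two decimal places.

New unemployment rate ≈ 5.69%.

Initially, labor force = 115.51 + 9.88 = 125.39 million, so u = 9.88/125.39 = 7.88%.
After the first change, employed and labor force both rise by 5.70; unemployed unchanged → E = 121.21, U = 9.88, labor force = 131.09 million.
After the second change, unemployed and labor force both fall by 2.57 → E = 121.21, U = 7.31, labor force = 128.52 million.
New unemployment rate = 7.31 / 128.52 = 5.69%.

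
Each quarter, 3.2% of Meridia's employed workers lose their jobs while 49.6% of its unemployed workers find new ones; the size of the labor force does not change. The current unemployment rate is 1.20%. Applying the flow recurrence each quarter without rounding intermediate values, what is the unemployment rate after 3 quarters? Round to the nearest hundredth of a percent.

With a fixed labor force, u_{t+1} = u_t + s·(1−u_t) − f·u_t = u_t·(1−s−f) + s.
Here 1−s−f = 0.472 and s = 0.032.
u_1 = 0.012000 × 0.472 + 0.032 = 0.037664.
u_2 = 0.037664 × 0.472 + 0.032 = 0.049777.
u_3 = 0.049777 × 0.472 + 0.032 = 0.055495.

Unemployment rate after three quarters ≈ 5.55%.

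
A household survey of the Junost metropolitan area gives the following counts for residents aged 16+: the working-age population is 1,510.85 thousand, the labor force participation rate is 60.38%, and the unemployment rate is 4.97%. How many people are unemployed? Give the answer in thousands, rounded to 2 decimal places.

Labor force = 0.6038 × 1,510.85 = 912.25 thousand.
Unemployed = 0.0497 × 912.25 ≈ 45.34 thousand.

About 45.34 thousand are unemployed.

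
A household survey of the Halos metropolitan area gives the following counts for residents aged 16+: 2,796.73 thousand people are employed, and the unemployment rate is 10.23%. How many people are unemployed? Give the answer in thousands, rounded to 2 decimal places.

About 318.71 thousand are unemployed.

Let U be the number unemployed. The labor force is E + U, and U/(E+U) = 0.1023.
So U = 0.1023 × 2,796.73 / (1 − 0.1023) = 286.1055 / 0.8977 ≈ 318.71 thousand.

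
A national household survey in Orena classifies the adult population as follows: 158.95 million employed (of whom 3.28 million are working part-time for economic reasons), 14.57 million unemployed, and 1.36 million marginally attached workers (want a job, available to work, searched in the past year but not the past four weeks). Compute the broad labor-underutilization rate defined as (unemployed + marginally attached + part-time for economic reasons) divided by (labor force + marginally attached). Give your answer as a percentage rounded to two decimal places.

Broad underutilization rate ≈ 10.98%.

Labor force = 158.95 + 14.57 = 173.52 million.
Numerator = 14.57 + 1.36 + 3.28 = 19.21 million.
Denominator = 173.52 + 1.36 = 174.88 million.
Broad rate = 19.21 / 174.88 = 10.98%.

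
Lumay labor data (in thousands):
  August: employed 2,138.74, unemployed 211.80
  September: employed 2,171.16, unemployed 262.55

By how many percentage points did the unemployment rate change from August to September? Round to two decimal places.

August: labor force = 2,138.74 + 211.80 = 2,350.54; u = 211.80/2,350.54 = 9.01%.
September: labor force = 2,171.16 + 262.55 = 2,433.71; u = 262.55/2,433.71 = 10.79%.
Change = 10.79% − 9.01% = +1.78 pp.

The unemployment rate changed by +1.78 percentage points.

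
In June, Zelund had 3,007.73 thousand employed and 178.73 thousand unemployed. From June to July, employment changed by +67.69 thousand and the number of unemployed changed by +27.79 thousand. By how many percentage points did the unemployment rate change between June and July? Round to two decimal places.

June: labor force = 3,007.73 + 178.73 = 3,186.46; u = 178.73/3,186.46 = 5.61%.
July: labor force = 3,075.42 + 206.52 = 3,281.94; u = 206.52/3,281.94 = 6.29%.
Change = 6.29% − 5.61% = +0.68 pp.

The unemployment rate changed by +0.68 percentage points.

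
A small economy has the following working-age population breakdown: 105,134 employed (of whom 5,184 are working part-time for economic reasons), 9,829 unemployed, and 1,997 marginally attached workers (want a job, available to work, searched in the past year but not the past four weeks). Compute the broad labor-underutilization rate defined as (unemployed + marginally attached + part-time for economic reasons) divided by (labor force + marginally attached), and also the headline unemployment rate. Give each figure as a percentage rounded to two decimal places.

Labor force = 105,134 + 9,829 = 114,963.
Numerator = 9,829 + 1,997 + 5,184 = 17,010.
Denominator = 114,963 + 1,997 = 116,960.
Broad rate = 17,010 / 116,960 = 14.54%.
Headline unemployment rate = 9,829 / 114,963 = 8.55%.

Broad underutilization rate ≈ 14.54%; headline unemployment rate ≈ 8.55%.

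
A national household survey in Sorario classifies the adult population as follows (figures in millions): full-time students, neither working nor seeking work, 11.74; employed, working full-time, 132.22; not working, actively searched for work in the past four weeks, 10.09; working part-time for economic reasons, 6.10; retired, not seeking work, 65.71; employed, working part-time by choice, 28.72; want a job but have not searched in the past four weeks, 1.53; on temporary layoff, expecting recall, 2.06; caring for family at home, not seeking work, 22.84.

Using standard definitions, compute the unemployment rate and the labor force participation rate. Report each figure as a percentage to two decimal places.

Employed = 132.22 + 6.10 + 28.72 = 167.04 million (anyone who worked, including part-time for economic reasons, counts as employed).
Unemployed = 10.09 + 2.06 = 12.15 million (jobless and actively searching, or on temporary layoff).
Labor force = 167.04 + 12.15 = 179.19 million.
Not in labor force = 11.74 + 65.71 + 1.53 + 22.84 = 101.82 million (those not working and not actively searching are outside the labor force — including those who want a job but have given up searching).
Civilian working-age population = 179.19 + 101.82 = 281.01 million.
Unemployment rate = 12.15 / 179.19 = 6.78%.
Labor force participation rate = 179.19 / 281.01 = 63.77%.

Unemployment rate ≈ 6.78%; labor force participation rate ≈ 63.77%.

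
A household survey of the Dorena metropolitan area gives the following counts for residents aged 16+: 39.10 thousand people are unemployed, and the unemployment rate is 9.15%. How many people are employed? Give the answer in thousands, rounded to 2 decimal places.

About 388.22 thousand are employed.

Labor force = U / u = 39.10 / 0.0915 ≈ 427.32 thousand.
Employed = labor force − unemployed = 427.32 − 39.10 = 388.22 thousand.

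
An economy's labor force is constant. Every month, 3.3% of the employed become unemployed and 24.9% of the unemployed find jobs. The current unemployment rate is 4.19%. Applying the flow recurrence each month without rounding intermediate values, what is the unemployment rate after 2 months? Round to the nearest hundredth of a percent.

With a fixed labor force, u_{t+1} = u_t + s·(1−u_t) − f·u_t = u_t·(1−s−f) + s.
Here 1−s−f = 0.718 and s = 0.033.
u_1 = 0.041900 × 0.718 + 0.033 = 0.063084.
u_2 = 0.063084 × 0.718 + 0.033 = 0.078294.

Unemployment rate after two months ≈ 7.83%.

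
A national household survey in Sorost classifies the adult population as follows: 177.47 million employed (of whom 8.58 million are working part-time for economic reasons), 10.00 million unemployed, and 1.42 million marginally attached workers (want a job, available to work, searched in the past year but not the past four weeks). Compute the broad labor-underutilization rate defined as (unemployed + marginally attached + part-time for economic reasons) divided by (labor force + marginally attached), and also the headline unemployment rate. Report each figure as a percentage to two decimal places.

Labor force = 177.47 + 10.00 = 187.47 million.
Numerator = 10.00 + 1.42 + 8.58 = 20.00 million.
Denominator = 187.47 + 1.42 = 188.89 million.
Broad rate = 20.00 / 188.89 = 10.59%.
Headline unemployment rate = 10.00 / 187.47 = 5.33%.

Broad underutilization rate ≈ 10.59%; headline unemployment rate ≈ 5.33%.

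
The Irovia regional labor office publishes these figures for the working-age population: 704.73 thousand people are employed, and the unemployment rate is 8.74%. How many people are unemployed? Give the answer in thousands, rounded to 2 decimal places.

About 67.49 thousand are unemployed.

Let U be the number unemployed. The labor force is E + U, and U/(E+U) = 0.0874.
So U = 0.0874 × 704.73 / (1 − 0.0874) = 61.5934 / 0.9126 ≈ 67.49 thousand.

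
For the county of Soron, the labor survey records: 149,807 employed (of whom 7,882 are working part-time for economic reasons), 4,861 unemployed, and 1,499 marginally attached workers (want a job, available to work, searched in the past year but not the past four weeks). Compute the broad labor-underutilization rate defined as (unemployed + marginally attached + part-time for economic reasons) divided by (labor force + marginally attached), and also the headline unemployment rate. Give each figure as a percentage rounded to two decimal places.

Labor force = 149,807 + 4,861 = 154,668.
Numerator = 4,861 + 1,499 + 7,882 = 14,242.
Denominator = 154,668 + 1,499 = 156,167.
Broad rate = 14,242 / 156,167 = 9.12%.
Headline unemployment rate = 4,861 / 154,668 = 3.14%.

Broad underutilization rate ≈ 9.12%; headline unemployment rate ≈ 3.14%.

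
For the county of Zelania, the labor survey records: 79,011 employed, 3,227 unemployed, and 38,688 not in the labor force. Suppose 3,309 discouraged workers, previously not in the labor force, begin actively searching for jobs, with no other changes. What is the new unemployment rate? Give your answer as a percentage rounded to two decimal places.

Initially, labor force = 79,011 + 3,227 = 82,238, so u = 3,227/82,238 = 3.92%.
After the change, unemployed and labor force both rise by 3,309 → E = 79,011, U = 6,536, labor force = 85,547.
New unemployment rate = 6,536 / 85,547 = 7.64%.

New unemployment rate ≈ 7.64%.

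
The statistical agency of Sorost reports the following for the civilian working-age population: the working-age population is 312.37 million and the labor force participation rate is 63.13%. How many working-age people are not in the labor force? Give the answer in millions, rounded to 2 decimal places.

About 115.17 million are not in the labor force.

Share not in the labor force = 1 − 0.6313 = 0.3687.
Not in labor force = 0.3687 × 312.37 ≈ 115.17 million.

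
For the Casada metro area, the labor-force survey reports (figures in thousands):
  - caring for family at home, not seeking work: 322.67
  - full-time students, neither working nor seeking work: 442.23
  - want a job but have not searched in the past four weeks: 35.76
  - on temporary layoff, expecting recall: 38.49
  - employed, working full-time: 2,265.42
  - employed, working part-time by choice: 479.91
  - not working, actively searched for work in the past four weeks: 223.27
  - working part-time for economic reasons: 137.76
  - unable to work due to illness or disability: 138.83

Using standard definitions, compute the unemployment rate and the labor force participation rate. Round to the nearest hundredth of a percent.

Employed = 2,265.42 + 479.91 + 137.76 = 2,883.09 thousand (anyone who worked, including part-time for economic reasons, counts as employed).
Unemployed = 38.49 + 223.27 = 261.76 thousand (jobless and actively searching, or on temporary layoff).
Labor force = 2,883.09 + 261.76 = 3,144.85 thousand.
Not in labor force = 322.67 + 442.23 + 35.76 + 138.83 = 939.49 thousand (those not working and not actively searching are outside the labor force — including those who want a job but have given up searching).
Civilian working-age population = 3,144.85 + 939.49 = 4,084.34 thousand.
Unemployment rate = 261.76 / 3,144.85 = 8.32%.
Labor force participation rate = 3,144.85 / 4,084.34 = 77.00%.

Unemployment rate ≈ 8.32%; labor force participation rate ≈ 77.00%.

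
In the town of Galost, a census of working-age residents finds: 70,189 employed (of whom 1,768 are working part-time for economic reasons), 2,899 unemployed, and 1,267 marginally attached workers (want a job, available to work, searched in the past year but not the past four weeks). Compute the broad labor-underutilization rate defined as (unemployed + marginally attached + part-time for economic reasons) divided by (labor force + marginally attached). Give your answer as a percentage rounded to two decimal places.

Broad underutilization rate ≈ 7.98%.

Labor force = 70,189 + 2,899 = 73,088.
Numerator = 2,899 + 1,267 + 1,768 = 5,934.
Denominator = 73,088 + 1,267 = 74,355.
Broad rate = 5,934 / 74,355 = 7.98%.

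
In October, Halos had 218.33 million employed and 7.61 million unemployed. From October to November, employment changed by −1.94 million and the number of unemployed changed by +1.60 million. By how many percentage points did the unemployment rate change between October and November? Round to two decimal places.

The unemployment rate changed by +0.71 percentage points.

October: labor force = 218.33 + 7.61 = 225.94; u = 7.61/225.94 = 3.37%.
November: labor force = 216.39 + 9.21 = 225.60; u = 9.21/225.60 = 4.08%.
Change = 4.08% − 3.37% = +0.71 pp.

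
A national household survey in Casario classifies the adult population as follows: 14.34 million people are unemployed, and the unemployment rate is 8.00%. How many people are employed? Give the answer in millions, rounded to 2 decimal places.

Labor force = U / u = 14.34 / 0.0800 ≈ 179.25 million.
Employed = labor force − unemployed = 179.25 − 14.34 = 164.91 million.

About 164.91 million are employed.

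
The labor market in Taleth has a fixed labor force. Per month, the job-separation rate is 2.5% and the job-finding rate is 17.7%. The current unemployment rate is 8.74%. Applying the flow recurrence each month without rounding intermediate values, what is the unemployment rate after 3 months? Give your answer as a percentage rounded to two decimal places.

Unemployment rate after three months ≈ 10.53%.

With a fixed labor force, u_{t+1} = u_t + s·(1−u_t) − f·u_t = u_t·(1−s−f) + s.
Here 1−s−f = 0.798 and s = 0.025.
u_1 = 0.087400 × 0.798 + 0.025 = 0.094745.
u_2 = 0.094745 × 0.798 + 0.025 = 0.100607.
u_3 = 0.100607 × 0.798 + 0.025 = 0.105284.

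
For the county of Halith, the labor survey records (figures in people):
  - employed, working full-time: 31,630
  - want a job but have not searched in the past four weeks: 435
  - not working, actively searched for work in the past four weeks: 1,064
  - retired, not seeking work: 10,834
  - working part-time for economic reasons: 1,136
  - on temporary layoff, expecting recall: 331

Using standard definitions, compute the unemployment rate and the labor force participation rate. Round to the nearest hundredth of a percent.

Employed = 31,630 + 1,136 = 32,766 (anyone who worked, including part-time for economic reasons, counts as employed).
Unemployed = 1,064 + 331 = 1,395 (jobless and actively searching, or on temporary layoff).
Labor force = 32,766 + 1,395 = 34,161.
Not in labor force = 435 + 10,834 = 11,269 (those not working and not actively searching are outside the labor force — including those who want a job but have given up searching).
Civilian working-age population = 34,161 + 11,269 = 45,430.
Unemployment rate = 1,395 / 34,161 = 4.08%.
Labor force participation rate = 34,161 / 45,430 = 75.19%.

Unemployment rate ≈ 4.08%; labor force participation rate ≈ 75.19%.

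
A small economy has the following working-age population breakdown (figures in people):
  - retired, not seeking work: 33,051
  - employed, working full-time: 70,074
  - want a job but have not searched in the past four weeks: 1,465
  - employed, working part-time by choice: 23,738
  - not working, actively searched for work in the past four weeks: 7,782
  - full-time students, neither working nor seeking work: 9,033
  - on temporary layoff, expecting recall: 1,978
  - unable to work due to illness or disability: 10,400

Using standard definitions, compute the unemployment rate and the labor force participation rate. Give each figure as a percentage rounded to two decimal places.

Employed = 70,074 + 23,738 = 93,812.
Unemployed = 7,782 + 1,978 = 9,760 (jobless and actively searching, or on temporary layoff).
Labor force = 93,812 + 9,760 = 103,572.
Not in labor force = 33,051 + 1,465 + 9,033 + 10,400 = 53,949 (those not working and not actively searching are outside the labor force — including those who want a job but have given up searching).
Civilian working-age population = 103,572 + 53,949 = 157,521.
Unemployment rate = 9,760 / 103,572 = 9.42%.
Labor force participation rate = 103,572 / 157,521 = 65.75%.

Unemployment rate ≈ 9.42%; labor force participation rate ≈ 65.75%.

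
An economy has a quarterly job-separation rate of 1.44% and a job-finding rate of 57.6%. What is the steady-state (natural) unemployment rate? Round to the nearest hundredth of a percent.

Steady-state unemployment rate ≈ 2.44%.

At steady state the flows balance: s·E = f·U, so U/(E+U) = s/(s+f).
u* = 1.44 / (1.44 + 57.6) = 1.44 / 59.04 = 2.44%.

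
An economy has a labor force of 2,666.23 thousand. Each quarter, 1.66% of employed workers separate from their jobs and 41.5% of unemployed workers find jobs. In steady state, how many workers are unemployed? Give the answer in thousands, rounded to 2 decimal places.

About 102.55 thousand are unemployed in steady state.

Steady-state unemployment rate u* = s/(s+f) = 1.66/(1.66+41.5) = 0.038462.
Unemployed = u* × labor force = 0.038462 × 2,666.23 ≈ 102.55 thousand.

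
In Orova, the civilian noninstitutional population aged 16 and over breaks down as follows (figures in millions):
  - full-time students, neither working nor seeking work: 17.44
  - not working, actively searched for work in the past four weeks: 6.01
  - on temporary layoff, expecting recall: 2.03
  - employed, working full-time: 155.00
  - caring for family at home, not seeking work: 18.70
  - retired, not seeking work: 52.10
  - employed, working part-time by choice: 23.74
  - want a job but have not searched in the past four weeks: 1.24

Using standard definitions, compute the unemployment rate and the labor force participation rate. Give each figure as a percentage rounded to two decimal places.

Unemployment rate ≈ 4.30%; labor force participation rate ≈ 67.61%.

Employed = 155.00 + 23.74 = 178.74 million.
Unemployed = 6.01 + 2.03 = 8.04 million (jobless and actively searching, or on temporary layoff).
Labor force = 178.74 + 8.04 = 186.78 million.
Not in labor force = 17.44 + 18.70 + 52.10 + 1.24 = 89.48 million (those not working and not actively searching are outside the labor force — including those who want a job but have given up searching).
Civilian working-age population = 186.78 + 89.48 = 276.26 million.
Unemployment rate = 8.04 / 186.78 = 4.30%.
Labor force participation rate = 186.78 / 276.26 = 67.61%.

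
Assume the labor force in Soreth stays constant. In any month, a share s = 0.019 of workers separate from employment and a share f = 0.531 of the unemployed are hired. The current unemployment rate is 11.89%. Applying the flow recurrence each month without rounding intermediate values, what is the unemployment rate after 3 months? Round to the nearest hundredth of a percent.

With a fixed labor force, u_{t+1} = u_t + s·(1−u_t) − f·u_t = u_t·(1−s−f) + s.
Here 1−s−f = 0.450 and s = 0.019.
u_1 = 0.118900 × 0.450 + 0.019 = 0.072505.
u_2 = 0.072505 × 0.450 + 0.019 = 0.051627.
u_3 = 0.051627 × 0.450 + 0.019 = 0.042232.

Unemployment rate after three months ≈ 4.22%.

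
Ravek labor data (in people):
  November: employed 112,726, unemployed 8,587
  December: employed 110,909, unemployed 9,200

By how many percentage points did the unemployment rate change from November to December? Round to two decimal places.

November: labor force = 112,726 + 8,587 = 121,313; u = 8,587/121,313 = 7.08%.
December: labor force = 110,909 + 9,200 = 120,109; u = 9,200/120,109 = 7.66%.
Change = 7.66% − 7.08% = +0.58 pp.

The unemployment rate changed by +0.58 percentage points.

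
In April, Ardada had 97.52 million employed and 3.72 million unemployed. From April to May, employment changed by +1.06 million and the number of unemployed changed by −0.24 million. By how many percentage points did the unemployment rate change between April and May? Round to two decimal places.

April: labor force = 97.52 + 3.72 = 101.24; u = 3.72/101.24 = 3.67%.
May: labor force = 98.58 + 3.48 = 102.06; u = 3.48/102.06 = 3.41%.
Change = 3.41% − 3.67% = −0.26 pp.

The unemployment rate changed by −0.26 percentage points.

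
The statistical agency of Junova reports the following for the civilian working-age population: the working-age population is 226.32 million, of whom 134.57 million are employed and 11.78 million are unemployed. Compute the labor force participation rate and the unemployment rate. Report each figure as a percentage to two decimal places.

Labor force participation rate ≈ 64.67%; unemployment rate ≈ 8.05%.

Labor force = employed + unemployed = 134.57 + 11.78 = 146.35 million.
Unemployment rate = 11.78 / 146.35 = 8.05%.
Labor force participation rate = 146.35 / 226.32 = 64.67%.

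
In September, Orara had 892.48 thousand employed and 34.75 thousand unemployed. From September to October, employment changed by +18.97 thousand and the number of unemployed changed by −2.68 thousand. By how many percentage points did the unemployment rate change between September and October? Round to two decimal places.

The unemployment rate changed by −0.35 percentage points.

September: labor force = 892.48 + 34.75 = 927.23; u = 34.75/927.23 = 3.75%.
October: labor force = 911.45 + 32.07 = 943.52; u = 32.07/943.52 = 3.40%.
Change = 3.40% − 3.75% = −0.35 pp.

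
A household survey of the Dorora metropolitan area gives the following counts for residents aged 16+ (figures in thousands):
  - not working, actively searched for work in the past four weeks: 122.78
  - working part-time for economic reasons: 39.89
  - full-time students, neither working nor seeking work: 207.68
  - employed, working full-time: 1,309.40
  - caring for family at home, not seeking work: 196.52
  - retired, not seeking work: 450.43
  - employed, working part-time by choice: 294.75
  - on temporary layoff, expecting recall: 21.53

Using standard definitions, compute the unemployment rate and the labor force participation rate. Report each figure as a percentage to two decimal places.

Unemployment rate ≈ 8.07%; labor force participation rate ≈ 67.66%.

Employed = 39.89 + 1,309.40 + 294.75 = 1,644.04 thousand (anyone who worked, including part-time for economic reasons, counts as employed).
Unemployed = 122.78 + 21.53 = 144.31 thousand (jobless and actively searching, or on temporary layoff).
Labor force = 1,644.04 + 144.31 = 1,788.35 thousand.
Not in labor force = 207.68 + 196.52 + 450.43 = 854.63 thousand (those not working and not actively searching are outside the labor force).
Civilian working-age population = 1,788.35 + 854.63 = 2,642.98 thousand.
Unemployment rate = 144.31 / 1,788.35 = 8.07%.
Labor force participation rate = 1,788.35 / 2,642.98 = 67.66%.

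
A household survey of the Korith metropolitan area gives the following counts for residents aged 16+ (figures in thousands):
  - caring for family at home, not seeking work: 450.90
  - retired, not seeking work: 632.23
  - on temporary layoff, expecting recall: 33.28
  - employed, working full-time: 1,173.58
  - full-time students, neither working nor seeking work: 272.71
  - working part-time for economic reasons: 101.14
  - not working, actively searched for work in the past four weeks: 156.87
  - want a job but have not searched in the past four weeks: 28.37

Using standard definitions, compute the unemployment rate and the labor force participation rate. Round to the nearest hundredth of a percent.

Unemployment rate ≈ 12.98%; labor force participation rate ≈ 51.42%.

Employed = 1,173.58 + 101.14 = 1,274.72 thousand (anyone who worked, including part-time for economic reasons, counts as employed).
Unemployed = 33.28 + 156.87 = 190.15 thousand (jobless and actively searching, or on temporary layoff).
Labor force = 1,274.72 + 190.15 = 1,464.87 thousand.
Not in labor force = 450.90 + 632.23 + 272.71 + 28.37 = 1,384.21 thousand (those not working and not actively searching are outside the labor force — including those who want a job but have given up searching).
Civilian working-age population = 1,464.87 + 1,384.21 = 2,849.08 thousand.
Unemployment rate = 190.15 / 1,464.87 = 12.98%.
Labor force participation rate = 1,464.87 / 2,849.08 = 51.42%.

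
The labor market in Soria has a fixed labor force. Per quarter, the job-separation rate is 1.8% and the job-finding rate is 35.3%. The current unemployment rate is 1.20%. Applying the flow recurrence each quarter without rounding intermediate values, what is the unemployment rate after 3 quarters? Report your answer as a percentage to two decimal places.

Unemployment rate after three quarters ≈ 3.94%.

With a fixed labor force, u_{t+1} = u_t + s·(1−u_t) − f·u_t = u_t·(1−s−f) + s.
Here 1−s−f = 0.629 and s = 0.018.
u_1 = 0.012000 × 0.629 + 0.018 = 0.025548.
u_2 = 0.025548 × 0.629 + 0.018 = 0.034070.
u_3 = 0.034070 × 0.629 + 0.018 = 0.039430.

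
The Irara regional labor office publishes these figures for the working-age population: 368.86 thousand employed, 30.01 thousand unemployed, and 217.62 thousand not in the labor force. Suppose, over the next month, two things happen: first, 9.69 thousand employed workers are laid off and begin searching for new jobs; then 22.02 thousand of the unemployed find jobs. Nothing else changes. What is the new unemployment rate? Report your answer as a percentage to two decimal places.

Initially, labor force = 368.86 + 30.01 = 398.87 thousand, so u = 30.01/398.87 = 7.52%.
After the first change, employed falls and unemployed rises by 9.69; labor force unchanged → E = 359.17, U = 39.70, labor force = 398.87 thousand.
After the second change, unemployed falls and employed rises by 22.02; labor force unchanged → E = 381.19, U = 17.68, labor force = 398.87 thousand.
New unemployment rate = 17.68 / 398.87 = 4.43%.

New unemployment rate ≈ 4.43%.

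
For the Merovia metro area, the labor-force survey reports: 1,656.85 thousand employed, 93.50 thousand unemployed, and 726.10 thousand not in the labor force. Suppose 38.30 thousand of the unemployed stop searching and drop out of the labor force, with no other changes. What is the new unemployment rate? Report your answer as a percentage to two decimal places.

New unemployment rate ≈ 3.22%.

Initially, labor force = 1,656.85 + 93.50 = 1,750.35 thousand, so u = 93.50/1,750.35 = 5.34%.
After the change, unemployed and labor force both fall by 38.30 → E = 1,656.85, U = 55.20, labor force = 1,712.05 thousand.
New unemployment rate = 55.20 / 1,712.05 = 3.22%.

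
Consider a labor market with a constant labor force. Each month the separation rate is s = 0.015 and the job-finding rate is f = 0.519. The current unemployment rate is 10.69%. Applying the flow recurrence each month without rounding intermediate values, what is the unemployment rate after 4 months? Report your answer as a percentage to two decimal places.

With a fixed labor force, u_{t+1} = u_t + s·(1−u_t) − f·u_t = u_t·(1−s−f) + s.
Here 1−s−f = 0.466 and s = 0.015.
u_1 = 0.106900 × 0.466 + 0.015 = 0.064815.
u_2 = 0.064815 × 0.466 + 0.015 = 0.045204.
u_3 = 0.045204 × 0.466 + 0.015 = 0.036065.
u_4 = 0.036065 × 0.466 + 0.015 = 0.031806.

Unemployment rate after four months ≈ 3.18%.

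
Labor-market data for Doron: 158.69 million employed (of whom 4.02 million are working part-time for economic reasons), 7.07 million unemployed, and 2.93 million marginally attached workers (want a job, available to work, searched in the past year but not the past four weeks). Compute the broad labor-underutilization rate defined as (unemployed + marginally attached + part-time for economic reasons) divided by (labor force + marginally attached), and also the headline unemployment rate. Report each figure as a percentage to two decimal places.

Labor force = 158.69 + 7.07 = 165.76 million.
Numerator = 7.07 + 2.93 + 4.02 = 14.02 million.
Denominator = 165.76 + 2.93 = 168.69 million.
Broad rate = 14.02 / 168.69 = 8.31%.
Headline unemployment rate = 7.07 / 165.76 = 4.27%.

Broad underutilization rate ≈ 8.31%; headline unemployment rate ≈ 4.27%.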